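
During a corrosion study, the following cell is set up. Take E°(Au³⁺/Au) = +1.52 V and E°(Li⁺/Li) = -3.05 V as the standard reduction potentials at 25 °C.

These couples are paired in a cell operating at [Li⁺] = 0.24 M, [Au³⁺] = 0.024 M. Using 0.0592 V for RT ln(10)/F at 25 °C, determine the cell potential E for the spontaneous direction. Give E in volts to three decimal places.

Au³⁺/Au is the cathode (higher E°), Li⁺/Li the anode: E°cell = +1.52 − (-3.05) = +4.57 V, n = 3.
Overall: Au³⁺(aq) + 3 Li(s) → Au(s) + 3 Li⁺(aq)
Q = [Li⁺]^3 / ([Au³⁺]); log Q = -0.240.
E = E° − (0.0592/n) log Q = +4.57 − (0.0592/3)(-0.240) = +4.575 V.

+4.575 V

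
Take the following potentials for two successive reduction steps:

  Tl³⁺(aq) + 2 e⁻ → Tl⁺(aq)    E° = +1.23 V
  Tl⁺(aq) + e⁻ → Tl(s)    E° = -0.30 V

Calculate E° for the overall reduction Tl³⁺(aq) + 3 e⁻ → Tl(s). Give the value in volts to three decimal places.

+0.720 V

Adding the free-energy changes (−nFE°) of the two steps gives −n₃FE°₃ = −n₁FE°₁ − n₂FE°₂.
E°₃ = (2×+1.23 + 1×-0.30) / 3 = (+2.160) / 3 = +0.720 V.
Simply averaging or adding the two E° values would be wrong; the electron-weighted sum is required.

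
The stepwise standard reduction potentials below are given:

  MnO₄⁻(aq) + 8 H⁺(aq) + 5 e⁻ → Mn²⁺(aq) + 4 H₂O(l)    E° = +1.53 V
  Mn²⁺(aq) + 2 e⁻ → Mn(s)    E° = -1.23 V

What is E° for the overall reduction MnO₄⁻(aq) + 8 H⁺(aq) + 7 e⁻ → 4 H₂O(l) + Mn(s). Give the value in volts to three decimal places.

Since ΔG° = −nFE° is additive over sequential reductions, n₃E°₃ = n₁E°₁ + n₂E°₂.
E°₃ = (5×+1.53 + 2×-1.23) / 7 = (+5.190) / 7 = +0.741 V.

+0.741 V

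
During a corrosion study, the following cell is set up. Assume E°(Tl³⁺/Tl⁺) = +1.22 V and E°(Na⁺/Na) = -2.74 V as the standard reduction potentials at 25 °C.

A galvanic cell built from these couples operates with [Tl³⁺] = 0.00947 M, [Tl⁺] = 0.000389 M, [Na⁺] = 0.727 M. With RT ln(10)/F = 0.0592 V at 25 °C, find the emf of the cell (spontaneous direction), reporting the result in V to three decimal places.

Tl³⁺/Tl⁺ is the cathode (higher E°), Na⁺/Na the anode: E°cell = +1.22 − (-2.74) = +3.96 V, n = 2.
Overall: Tl³⁺(aq) + 2 Na(s) → Tl⁺(aq) + 2 Na⁺(aq)
Q = [Tl⁺]·[Na⁺]^2 / ([Tl³⁺]); log Q = -1.663.
E = E° − (0.0592/n) log Q = +3.96 − (0.0592/2)(-1.663) = +4.009 V.

+4.009 V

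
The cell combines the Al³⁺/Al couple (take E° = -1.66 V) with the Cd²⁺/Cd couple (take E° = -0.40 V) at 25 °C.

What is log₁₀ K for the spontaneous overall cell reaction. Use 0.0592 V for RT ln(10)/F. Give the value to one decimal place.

Cathode: Cd²⁺/Cd; anode: Al³⁺/Al. E°cell = +1.26 V, n = 6.
log K = nE°cell / 0.0592 = (6)(+1.26) / 0.0592 = 127.7.

127.7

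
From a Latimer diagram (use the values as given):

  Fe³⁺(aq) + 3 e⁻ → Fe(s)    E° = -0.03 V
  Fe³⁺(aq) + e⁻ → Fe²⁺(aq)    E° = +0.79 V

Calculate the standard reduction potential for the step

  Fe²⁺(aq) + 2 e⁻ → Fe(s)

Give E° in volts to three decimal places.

-0.440 V

Sequential free energies add, so n₃E°₃ = n₁E°₁ + n₂E°₂.
With n₃ = 3, and the known step contributing 1×(+0.79) V, the unknown satisfies 2·E° = 3×(-0.03) − 1×(+0.79) = -0.880.
E° = -0.880 / 2 = -0.440 V.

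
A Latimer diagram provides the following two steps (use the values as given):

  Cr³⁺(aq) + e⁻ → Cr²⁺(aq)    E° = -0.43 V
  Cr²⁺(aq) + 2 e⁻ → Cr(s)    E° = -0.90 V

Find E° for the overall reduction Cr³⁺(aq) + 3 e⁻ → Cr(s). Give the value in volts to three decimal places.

Since ΔG° = −nFE° is additive over sequential reductions, n₃E°₃ = n₁E°₁ + n₂E°₂.
E°₃ = (1×-0.43 + 2×-0.90) / 3 = (-2.230) / 3 = -0.743 V.
E° values themselves are not directly additive — weighting by electron count is essential.

-0.743 V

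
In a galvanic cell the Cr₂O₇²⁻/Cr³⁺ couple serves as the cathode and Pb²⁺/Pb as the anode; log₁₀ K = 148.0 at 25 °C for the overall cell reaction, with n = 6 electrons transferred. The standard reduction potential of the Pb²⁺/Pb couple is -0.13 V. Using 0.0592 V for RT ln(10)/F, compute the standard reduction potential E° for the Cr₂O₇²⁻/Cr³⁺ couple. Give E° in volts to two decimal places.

E°cell = (0.0592/n)·log K = (0.0592/6)(148.0) = +1.460 V.
Since Cr₂O₇²⁻/Cr³⁺ is the cathode and Pb²⁺/Pb the anode, E°cell = E°(Cr₂O₇²⁻/Cr³⁺) − E°(Pb²⁺/Pb).
So E°(Cr₂O₇²⁻/Cr³⁺) = E°cell + E°(Pb²⁺/Pb) = +1.460 + (-0.13) = +1.33 V.

+1.33 V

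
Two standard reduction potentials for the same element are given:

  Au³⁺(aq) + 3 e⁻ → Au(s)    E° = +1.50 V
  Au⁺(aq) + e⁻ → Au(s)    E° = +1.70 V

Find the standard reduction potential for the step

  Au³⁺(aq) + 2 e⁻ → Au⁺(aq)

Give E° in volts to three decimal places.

Sequential free energies add, so n₃E°₃ = n₁E°₁ + n₂E°₂.
With n₃ = 3, and the known step contributing 1×(+1.70) V, the unknown satisfies 2·E° = 3×(+1.50) − 1×(+1.70) = +2.800.
E° = +2.800 / 2 = +1.400 V.

+1.400 V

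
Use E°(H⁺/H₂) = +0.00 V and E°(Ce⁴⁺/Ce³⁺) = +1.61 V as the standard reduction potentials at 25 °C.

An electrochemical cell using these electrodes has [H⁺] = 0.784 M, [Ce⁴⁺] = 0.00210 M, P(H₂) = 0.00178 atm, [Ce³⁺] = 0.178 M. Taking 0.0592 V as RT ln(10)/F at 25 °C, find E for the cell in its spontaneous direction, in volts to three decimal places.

Ce⁴⁺/Ce³⁺ is the cathode (higher E°), H⁺/H₂ the anode: E°cell = +1.61 − (+0.00) = +1.61 V, n = 2.
Overall: 2 Ce⁴⁺(aq) + H₂(g) → 2 Ce³⁺(aq) + 2 H⁺(aq)
Q = [Ce³⁺]^2·[H⁺]^2 / ([Ce⁴⁺]^2·P(H₂)); log Q = 6.395.
E = E° − (0.0592/n) log Q = +1.61 − (0.0592/2)(6.395) = +1.421 V.

+1.421 V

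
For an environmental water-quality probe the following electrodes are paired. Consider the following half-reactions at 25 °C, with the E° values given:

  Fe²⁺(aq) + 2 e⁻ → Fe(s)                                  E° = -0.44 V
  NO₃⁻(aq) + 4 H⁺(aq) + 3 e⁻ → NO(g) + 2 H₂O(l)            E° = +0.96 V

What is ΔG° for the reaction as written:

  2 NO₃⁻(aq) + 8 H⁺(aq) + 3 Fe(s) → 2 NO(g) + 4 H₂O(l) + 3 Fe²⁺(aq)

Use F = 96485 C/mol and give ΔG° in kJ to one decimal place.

As written, NO₃⁻/NO is reduced (cathode) and Fe²⁺/Fe is oxidised (anode), so E°cell = (+0.96) − (-0.44) = +1.40 V.
Balancing electrons gives n = 6.
ΔG° = −nFE° = −(6)(96485)(+1.40) = -810,474 J = -810.5 kJ.

-810.5 kJ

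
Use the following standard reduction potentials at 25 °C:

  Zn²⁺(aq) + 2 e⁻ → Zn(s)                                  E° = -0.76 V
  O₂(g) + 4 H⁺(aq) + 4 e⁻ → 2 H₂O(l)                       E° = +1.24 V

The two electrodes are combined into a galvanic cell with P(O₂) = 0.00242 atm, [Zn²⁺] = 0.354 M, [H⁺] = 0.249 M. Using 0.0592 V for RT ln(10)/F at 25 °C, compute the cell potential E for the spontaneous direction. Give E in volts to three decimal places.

O₂/H₂O is the cathode (higher E°), Zn²⁺/Zn the anode: E°cell = +1.24 − (-0.76) = +2.00 V, n = 4.
Overall: O₂(g) + 4 H⁺(aq) + 2 Zn(s) → 2 H₂O(l) + 2 Zn²⁺(aq)
Q = [Zn²⁺]^2 / (P(O₂)·[H⁺]^4); log Q = 4.129.
E = E° − (0.0592/n) log Q = +2.00 − (0.0592/4)(4.129) = +1.939 V.

+1.939 V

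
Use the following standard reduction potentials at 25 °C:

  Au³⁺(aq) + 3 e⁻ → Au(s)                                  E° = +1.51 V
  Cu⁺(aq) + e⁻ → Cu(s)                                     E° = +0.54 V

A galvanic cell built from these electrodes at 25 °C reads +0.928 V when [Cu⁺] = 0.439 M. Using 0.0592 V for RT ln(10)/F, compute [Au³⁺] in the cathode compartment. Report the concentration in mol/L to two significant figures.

0.00063 M

Au³⁺/Au is the cathode, Cu⁺/Cu the anode: E°cell = +0.97 V, n = 3.
Overall reaction: Au³⁺(aq) + 3 Cu(s) → Au(s) + 3 Cu⁺(aq); Q = [Cu⁺]^3/[Au³⁺]^1.
From E = E° − (0.0592/n) log Q: log Q = (E° − E)·n/0.0592 = (+0.97 − (+0.928))·3/0.0592 = 2.1284.
So 1·log[Au³⁺] = 3·log(0.439) − log Q = -1.0726 − (2.1284) = -3.2010; [Au³⁺] = 10^(-3.2010) ≈ 0.00063 M.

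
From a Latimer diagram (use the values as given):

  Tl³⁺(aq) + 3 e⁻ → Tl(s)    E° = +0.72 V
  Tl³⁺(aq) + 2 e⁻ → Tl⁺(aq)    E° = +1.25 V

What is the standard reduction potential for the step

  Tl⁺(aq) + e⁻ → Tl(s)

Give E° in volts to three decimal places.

Sequential free energies add, so n₃E°₃ = n₁E°₁ + n₂E°₂.
With n₃ = 3, and the known step contributing 2×(+1.25) V, the unknown satisfies 1·E° = 3×(+0.72) − 2×(+1.25) = -0.340.
E° = -0.340 / 1 = -0.340 V.

-0.340 V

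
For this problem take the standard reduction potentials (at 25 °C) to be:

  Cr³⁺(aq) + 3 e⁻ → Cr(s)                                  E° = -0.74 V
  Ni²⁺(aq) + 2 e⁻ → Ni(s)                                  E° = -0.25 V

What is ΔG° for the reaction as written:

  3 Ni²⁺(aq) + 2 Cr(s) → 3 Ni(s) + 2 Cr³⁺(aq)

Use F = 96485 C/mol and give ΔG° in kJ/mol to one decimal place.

As written, Ni²⁺/Ni is reduced (cathode) and Cr³⁺/Cr is oxidised (anode), so E°cell = (-0.25) − (-0.74) = +0.49 V.
Balancing electrons gives n = 6.
ΔG° = −nFE° = −(6)(96485)(+0.49) = -283,666 J = -283.7 kJ/mol.

-283.7 kJ/mol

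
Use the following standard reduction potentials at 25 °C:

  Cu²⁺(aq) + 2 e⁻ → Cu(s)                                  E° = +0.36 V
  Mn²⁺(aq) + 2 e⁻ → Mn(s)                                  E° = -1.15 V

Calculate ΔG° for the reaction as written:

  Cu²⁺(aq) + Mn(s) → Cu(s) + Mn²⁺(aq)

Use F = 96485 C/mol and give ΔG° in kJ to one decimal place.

-291.4 kJ

As written, Cu²⁺/Cu is reduced (cathode) and Mn²⁺/Mn is oxidised (anode), so E°cell = (+0.36) − (-1.15) = +1.51 V.
Balancing electrons gives n = 2.
ΔG° = −nFE° = −(2)(96485)(+1.51) = -291,385 J = -291.4 kJ.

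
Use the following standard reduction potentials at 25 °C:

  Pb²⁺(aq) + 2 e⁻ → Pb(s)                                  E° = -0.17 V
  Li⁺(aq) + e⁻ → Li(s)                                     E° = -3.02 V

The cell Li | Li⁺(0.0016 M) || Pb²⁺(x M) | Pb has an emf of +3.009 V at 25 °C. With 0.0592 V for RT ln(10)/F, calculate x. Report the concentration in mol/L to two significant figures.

Pb²⁺/Pb is the cathode, Li⁺/Li the anode: E°cell = +2.85 V, n = 2.
Overall reaction: Pb²⁺(aq) + 2 Li(s) → Pb(s) + 2 Li⁺(aq); Q = [Li⁺]^2/[Pb²⁺]^1.
From E = E° − (0.0592/n) log Q: log Q = (E° − E)·n/0.0592 = (+2.85 − (+3.009))·2/0.0592 = -5.3716.
So 1·log[Pb²⁺] = 2·log(0.0016) − log Q = -5.5918 − (-5.3716) = -0.2202; [Pb²⁺] = 10^(-0.2202) ≈ 0.60 M.

0.60 M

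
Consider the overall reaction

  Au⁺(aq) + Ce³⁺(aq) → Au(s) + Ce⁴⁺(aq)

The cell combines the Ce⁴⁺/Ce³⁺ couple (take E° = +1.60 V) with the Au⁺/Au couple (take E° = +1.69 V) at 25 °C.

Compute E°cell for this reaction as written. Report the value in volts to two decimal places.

The Au⁺/Au couple has the higher reduction potential, so it is the cathode; Ce⁴⁺/Ce³⁺ is oxidised at the anode.
E°cell = E°(cathode) − E°(anode) = (+1.69) − (+1.60) = +0.09 V.

+0.09 V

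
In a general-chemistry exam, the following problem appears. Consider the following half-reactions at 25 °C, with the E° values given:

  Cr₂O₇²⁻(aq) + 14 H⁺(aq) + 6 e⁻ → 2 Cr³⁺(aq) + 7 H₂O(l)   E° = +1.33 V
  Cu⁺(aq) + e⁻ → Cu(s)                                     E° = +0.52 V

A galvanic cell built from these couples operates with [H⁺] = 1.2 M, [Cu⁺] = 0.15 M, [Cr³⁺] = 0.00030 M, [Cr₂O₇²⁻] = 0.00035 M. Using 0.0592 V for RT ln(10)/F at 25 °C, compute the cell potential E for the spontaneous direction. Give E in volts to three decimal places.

Cr₂O₇²⁻/Cr³⁺ is the cathode (higher E°), Cu⁺/Cu the anode: E°cell = +1.33 − (+0.52) = +0.81 V, n = 6.
Overall: Cr₂O₇²⁻(aq) + 14 H⁺(aq) + 6 Cu(s) → 2 Cr³⁺(aq) + 7 H₂O(l) + 6 Cu⁺(aq)
Q = [Cr³⁺]^2·[Cu⁺]^6 / ([Cr₂O₇²⁻]·[H⁺]^14); log Q = -9.642.
E = E° − (0.0592/n) log Q = +0.81 − (0.0592/6)(-9.642) = +0.905 V.

+0.905 V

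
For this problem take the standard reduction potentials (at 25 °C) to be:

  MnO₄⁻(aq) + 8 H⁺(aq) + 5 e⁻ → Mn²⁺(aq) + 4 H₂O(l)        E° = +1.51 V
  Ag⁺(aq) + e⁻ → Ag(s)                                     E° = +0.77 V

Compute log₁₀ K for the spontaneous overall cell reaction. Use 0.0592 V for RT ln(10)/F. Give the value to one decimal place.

62.5

Cathode: MnO₄⁻/Mn²⁺; anode: Ag⁺/Ag. E°cell = +0.74 V, n = 5.
log K = nE°cell / 0.0592 = (5)(+0.74) / 0.0592 = 62.5.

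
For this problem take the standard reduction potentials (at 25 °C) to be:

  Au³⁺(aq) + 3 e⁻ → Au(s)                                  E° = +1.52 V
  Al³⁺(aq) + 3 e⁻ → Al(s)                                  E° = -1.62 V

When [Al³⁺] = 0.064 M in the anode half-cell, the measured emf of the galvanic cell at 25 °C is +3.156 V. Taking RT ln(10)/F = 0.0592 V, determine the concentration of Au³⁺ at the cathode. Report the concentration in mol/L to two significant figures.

0.41 M

Au³⁺/Au is the cathode, Al³⁺/Al the anode: E°cell = +3.14 V, n = 3.
Overall reaction: Au³⁺(aq) + Al(s) → Au(s) + Al³⁺(aq); Q = [Al³⁺]^1/[Au³⁺]^1.
From E = E° − (0.0592/n) log Q: log Q = (E° − E)·n/0.0592 = (+3.14 − (+3.156))·3/0.0592 = -0.8108.
So 1·log[Au³⁺] = 1·log(0.064) − log Q = -1.1938 − (-0.8108) = -0.3830; [Au³⁺] = 10^(-0.3830) ≈ 0.41 M.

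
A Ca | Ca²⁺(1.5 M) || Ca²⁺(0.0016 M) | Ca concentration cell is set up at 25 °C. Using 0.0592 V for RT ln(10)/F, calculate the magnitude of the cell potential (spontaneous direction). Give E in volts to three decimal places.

+0.088 V

For a concentration cell E°cell = 0. The 1.5 M side is the cathode (reduction is favoured where [Ca²⁺] is higher).
With n = 2, E = −(0.0592/2) log([Ca²⁺]ₐₙ/[Ca²⁺]꜀ₐₜ) = −(0.0592/2) log(0.0016/1.5) = −(0.0592/2)(-2.972) = +0.088 V.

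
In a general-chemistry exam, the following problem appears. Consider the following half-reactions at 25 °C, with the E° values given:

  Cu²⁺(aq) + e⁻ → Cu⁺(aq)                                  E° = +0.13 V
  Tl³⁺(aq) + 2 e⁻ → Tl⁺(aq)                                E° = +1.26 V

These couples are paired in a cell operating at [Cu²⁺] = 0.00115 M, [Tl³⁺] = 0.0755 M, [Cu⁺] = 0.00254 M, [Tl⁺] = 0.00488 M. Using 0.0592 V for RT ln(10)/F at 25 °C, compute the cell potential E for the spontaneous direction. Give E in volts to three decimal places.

Tl³⁺/Tl⁺ is the cathode (higher E°), Cu²⁺/Cu⁺ the anode: E°cell = +1.26 − (+0.13) = +1.13 V, n = 2.
Overall: Tl³⁺(aq) + 2 Cu⁺(aq) → Tl⁺(aq) + 2 Cu²⁺(aq)
Q = [Tl⁺]·[Cu²⁺]^2 / ([Tl³⁺]·[Cu⁺]^2); log Q = -1.878.
E = E° − (0.0592/n) log Q = +1.13 − (0.0592/2)(-1.878) = +1.186 V.

+1.186 V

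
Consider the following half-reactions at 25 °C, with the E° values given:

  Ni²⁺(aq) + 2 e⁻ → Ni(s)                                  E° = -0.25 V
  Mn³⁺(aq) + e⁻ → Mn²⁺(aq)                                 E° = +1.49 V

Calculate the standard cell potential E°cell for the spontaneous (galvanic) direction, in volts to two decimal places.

+1.74 V

The Mn³⁺/Mn²⁺ couple has the higher reduction potential, so it is the cathode; Ni²⁺/Ni is oxidised at the anode.
E°cell = E°(cathode) − E°(anode) = (+1.49) − (-0.25) = +1.74 V.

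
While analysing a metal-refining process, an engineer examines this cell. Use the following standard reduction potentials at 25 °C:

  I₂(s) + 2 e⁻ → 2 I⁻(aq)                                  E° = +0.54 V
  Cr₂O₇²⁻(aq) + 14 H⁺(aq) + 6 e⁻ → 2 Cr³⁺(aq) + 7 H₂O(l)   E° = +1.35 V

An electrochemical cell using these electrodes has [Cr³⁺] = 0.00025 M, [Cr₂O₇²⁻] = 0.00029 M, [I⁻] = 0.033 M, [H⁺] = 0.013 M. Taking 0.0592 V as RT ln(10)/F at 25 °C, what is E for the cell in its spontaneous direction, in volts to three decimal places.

Cr₂O₇²⁻/Cr³⁺ is the cathode (higher E°), I₂/I⁻ the anode: E°cell = +1.35 − (+0.54) = +0.81 V, n = 6.
Overall: Cr₂O₇²⁻(aq) + 14 H⁺(aq) + 6 I⁻(aq) → 2 Cr³⁺(aq) + 7 H₂O(l) + 3 I₂(s)
Q = [Cr³⁺]^2 / ([Cr₂O₇²⁻]·[H⁺]^14·[I⁻]^6); log Q = 31.627.
E = E° − (0.0592/n) log Q = +0.81 − (0.0592/6)(31.627) = +0.498 V.

+0.498 V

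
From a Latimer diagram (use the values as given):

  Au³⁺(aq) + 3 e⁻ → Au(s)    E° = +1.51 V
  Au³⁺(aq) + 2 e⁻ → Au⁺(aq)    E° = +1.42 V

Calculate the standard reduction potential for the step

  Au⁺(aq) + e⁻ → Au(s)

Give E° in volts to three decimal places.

Sequential free energies add, so n₃E°₃ = n₁E°₁ + n₂E°₂.
With n₃ = 3, and the known step contributing 2×(+1.42) V, the unknown satisfies 1·E° = 3×(+1.51) − 2×(+1.42) = +1.690.
E° = +1.690 / 1 = +1.690 V.

+1.690 V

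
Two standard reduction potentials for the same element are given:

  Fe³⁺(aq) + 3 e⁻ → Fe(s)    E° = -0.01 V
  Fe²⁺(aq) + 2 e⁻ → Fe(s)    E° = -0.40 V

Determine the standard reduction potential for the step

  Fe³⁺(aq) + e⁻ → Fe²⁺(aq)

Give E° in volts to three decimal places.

+0.770 V

Sequential free energies add, so n₃E°₃ = n₁E°₁ + n₂E°₂.
With n₃ = 3, and the known step contributing 2×(-0.40) V, the unknown satisfies 1·E° = 3×(-0.01) − 2×(-0.40) = +0.770.
E° = +0.770 / 1 = +0.770 V.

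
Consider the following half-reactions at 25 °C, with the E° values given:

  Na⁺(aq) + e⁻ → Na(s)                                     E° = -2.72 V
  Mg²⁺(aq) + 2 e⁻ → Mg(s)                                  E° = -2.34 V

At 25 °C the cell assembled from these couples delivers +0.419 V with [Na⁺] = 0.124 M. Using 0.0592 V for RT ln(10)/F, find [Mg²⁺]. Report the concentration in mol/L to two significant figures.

Mg²⁺/Mg is the cathode, Na⁺/Na the anode: E°cell = +0.38 V, n = 2.
Overall reaction: Mg²⁺(aq) + 2 Na(s) → Mg(s) + 2 Na⁺(aq); Q = [Na⁺]^2/[Mg²⁺]^1.
From E = E° − (0.0592/n) log Q: log Q = (E° − E)·n/0.0592 = (+0.38 − (+0.419))·2/0.0592 = -1.3176.
So 1·log[Mg²⁺] = 2·log(0.124) − log Q = -1.8132 − (-1.3176) = -0.4956; [Mg²⁺] = 10^(-0.4956) ≈ 0.32 M.

0.32 M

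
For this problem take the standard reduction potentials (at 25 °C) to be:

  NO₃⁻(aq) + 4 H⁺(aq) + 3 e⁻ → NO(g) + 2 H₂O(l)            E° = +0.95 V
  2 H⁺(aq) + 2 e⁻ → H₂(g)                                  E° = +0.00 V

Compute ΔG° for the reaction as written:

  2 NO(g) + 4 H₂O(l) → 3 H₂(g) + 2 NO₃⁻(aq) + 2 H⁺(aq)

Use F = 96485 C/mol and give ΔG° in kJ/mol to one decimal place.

+550.0 kJ/mol

As written, H⁺/H₂ is reduced (cathode) and NO₃⁻/NO is oxidised (anode), so E°cell = (+0.00) − (+0.95) = -0.95 V.
Balancing electrons gives n = 6.
ΔG° = −nFE° = −(6)(96485)(-0.95) = 549,964 J = +550.0 kJ/mol.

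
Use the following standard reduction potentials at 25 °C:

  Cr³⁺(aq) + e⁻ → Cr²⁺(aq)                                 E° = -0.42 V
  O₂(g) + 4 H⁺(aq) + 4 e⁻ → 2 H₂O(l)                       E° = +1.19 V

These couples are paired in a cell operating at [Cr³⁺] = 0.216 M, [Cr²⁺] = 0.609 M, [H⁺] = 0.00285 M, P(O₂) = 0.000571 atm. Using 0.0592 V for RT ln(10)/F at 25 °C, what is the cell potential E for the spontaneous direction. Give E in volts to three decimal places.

+1.438 V

O₂/H₂O is the cathode (higher E°), Cr³⁺/Cr²⁺ the anode: E°cell = +1.19 − (-0.42) = +1.61 V, n = 4.
Overall: O₂(g) + 4 H⁺(aq) + 4 Cr²⁺(aq) → 2 H₂O(l) + 4 Cr³⁺(aq)
Q = [Cr³⁺]^4 / (P(O₂)·[H⁺]^4·[Cr²⁺]^4); log Q = 11.623.
E = E° − (0.0592/n) log Q = +1.61 − (0.0592/4)(11.623) = +1.438 V.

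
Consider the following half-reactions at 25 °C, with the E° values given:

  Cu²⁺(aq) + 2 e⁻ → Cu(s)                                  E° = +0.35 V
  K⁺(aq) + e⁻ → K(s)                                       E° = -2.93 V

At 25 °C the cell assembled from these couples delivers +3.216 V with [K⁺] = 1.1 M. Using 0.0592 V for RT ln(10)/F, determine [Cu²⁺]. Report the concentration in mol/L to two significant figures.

0.0083 M

Cu²⁺/Cu is the cathode, K⁺/K the anode: E°cell = +3.28 V, n = 2.
Overall reaction: Cu²⁺(aq) + 2 K(s) → Cu(s) + 2 K⁺(aq); Q = [K⁺]^2/[Cu²⁺]^1.
From E = E° − (0.0592/n) log Q: log Q = (E° − E)·n/0.0592 = (+3.28 − (+3.216))·2/0.0592 = 2.1622.
So 1·log[Cu²⁺] = 2·log(1.1) − log Q = 0.0828 − (2.1622) = -2.0794; [Cu²⁺] = 10^(-2.0794) ≈ 0.0083 M.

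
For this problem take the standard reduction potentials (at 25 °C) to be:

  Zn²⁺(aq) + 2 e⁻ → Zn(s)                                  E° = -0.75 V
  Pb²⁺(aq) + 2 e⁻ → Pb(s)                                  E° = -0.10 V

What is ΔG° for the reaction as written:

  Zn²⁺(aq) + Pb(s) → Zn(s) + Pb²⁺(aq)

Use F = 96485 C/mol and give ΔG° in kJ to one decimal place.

+125.4 kJ

As written, Zn²⁺/Zn is reduced (cathode) and Pb²⁺/Pb is oxidised (anode), so E°cell = (-0.75) − (-0.10) = -0.65 V.
Balancing electrons gives n = 2.
ΔG° = −nFE° = −(2)(96485)(-0.65) = 125,430 J = +125.4 kJ.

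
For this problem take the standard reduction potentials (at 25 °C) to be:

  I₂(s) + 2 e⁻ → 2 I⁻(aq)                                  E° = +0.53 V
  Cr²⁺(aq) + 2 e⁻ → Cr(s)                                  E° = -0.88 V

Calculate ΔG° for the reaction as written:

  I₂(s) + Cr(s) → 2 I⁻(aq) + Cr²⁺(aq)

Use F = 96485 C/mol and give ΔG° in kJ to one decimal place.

-272.1 kJ

As written, I₂/I⁻ is reduced (cathode) and Cr²⁺/Cr is oxidised (anode), so E°cell = (+0.53) − (-0.88) = +1.41 V.
Balancing electrons gives n = 2.
ΔG° = −nFE° = −(2)(96485)(+1.41) = -272,088 J = -272.1 kJ.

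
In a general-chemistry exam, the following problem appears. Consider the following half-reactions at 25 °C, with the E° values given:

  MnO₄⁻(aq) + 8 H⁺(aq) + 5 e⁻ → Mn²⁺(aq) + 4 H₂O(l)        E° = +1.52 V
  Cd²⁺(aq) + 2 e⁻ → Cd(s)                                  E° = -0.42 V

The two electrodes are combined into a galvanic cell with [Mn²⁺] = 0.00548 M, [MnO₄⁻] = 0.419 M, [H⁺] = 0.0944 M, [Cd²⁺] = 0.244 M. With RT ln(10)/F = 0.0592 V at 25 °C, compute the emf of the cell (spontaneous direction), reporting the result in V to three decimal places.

+1.883 V

MnO₄⁻/Mn²⁺ is the cathode (higher E°), Cd²⁺/Cd the anode: E°cell = +1.52 − (-0.42) = +1.94 V, n = 10.
Overall: 2 MnO₄⁻(aq) + 16 H⁺(aq) + 5 Cd(s) → 2 Mn²⁺(aq) + 8 H₂O(l) + 5 Cd²⁺(aq)
Q = [Mn²⁺]^2·[Cd²⁺]^5 / ([MnO₄⁻]^2·[H⁺]^16); log Q = 9.571.
E = E° − (0.0592/n) log Q = +1.94 − (0.0592/10)(9.571) = +1.883 V.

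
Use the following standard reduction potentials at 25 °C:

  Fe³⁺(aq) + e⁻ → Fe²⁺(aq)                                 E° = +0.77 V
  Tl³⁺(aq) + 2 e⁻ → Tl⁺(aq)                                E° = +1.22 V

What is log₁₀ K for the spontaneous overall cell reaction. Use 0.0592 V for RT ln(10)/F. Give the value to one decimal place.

Cathode: Tl³⁺/Tl⁺; anode: Fe³⁺/Fe²⁺. E°cell = +0.45 V, n = 2.
log K = nE°cell / 0.0592 = (2)(+0.45) / 0.0592 = 15.2.

15.2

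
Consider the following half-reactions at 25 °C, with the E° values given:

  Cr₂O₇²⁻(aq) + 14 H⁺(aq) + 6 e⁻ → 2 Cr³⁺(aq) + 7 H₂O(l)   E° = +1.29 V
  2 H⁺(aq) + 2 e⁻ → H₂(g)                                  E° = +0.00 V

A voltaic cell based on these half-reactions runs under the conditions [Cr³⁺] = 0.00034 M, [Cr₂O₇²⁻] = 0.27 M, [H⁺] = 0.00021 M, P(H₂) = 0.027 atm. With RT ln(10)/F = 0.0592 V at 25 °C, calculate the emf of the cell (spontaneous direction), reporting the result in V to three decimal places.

Cr₂O₇²⁻/Cr³⁺ is the cathode (higher E°), H⁺/H₂ the anode: E°cell = +1.29 − (+0.00) = +1.29 V, n = 6.
Overall: Cr₂O₇²⁻(aq) + 8 H⁺(aq) + 3 H₂(g) → 2 Cr³⁺(aq) + 7 H₂O(l)
Q = [Cr³⁺]^2 / ([Cr₂O₇²⁻]·[H⁺]^8·P(H₂)^3); log Q = 27.760.
E = E° − (0.0592/n) log Q = +1.29 − (0.0592/6)(27.760) = +1.016 V.

+1.016 V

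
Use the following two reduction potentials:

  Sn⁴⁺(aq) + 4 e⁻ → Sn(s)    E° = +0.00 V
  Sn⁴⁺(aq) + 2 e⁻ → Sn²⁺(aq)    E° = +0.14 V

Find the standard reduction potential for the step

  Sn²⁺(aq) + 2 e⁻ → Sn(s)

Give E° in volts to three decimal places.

-0.140 V

Sequential free energies add, so n₃E°₃ = n₁E°₁ + n₂E°₂.
With n₃ = 4, and the known step contributing 2×(+0.14) V, the unknown satisfies 2·E° = 4×(+0.00) − 2×(+0.14) = -0.280.
E° = -0.280 / 2 = -0.140 V.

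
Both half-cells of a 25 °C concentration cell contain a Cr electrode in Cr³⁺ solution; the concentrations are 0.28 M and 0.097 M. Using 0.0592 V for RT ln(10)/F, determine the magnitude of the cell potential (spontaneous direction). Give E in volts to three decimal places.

+0.009 V

For a concentration cell E°cell = 0. The 0.28 M side is the cathode (reduction is favoured where [Cr³⁺] is higher).
With n = 3, E = −(0.0592/3) log([Cr³⁺]ₐₙ/[Cr³⁺]꜀ₐₜ) = −(0.0592/3) log(0.097/0.28) = −(0.0592/3)(-0.460) = +0.009 V.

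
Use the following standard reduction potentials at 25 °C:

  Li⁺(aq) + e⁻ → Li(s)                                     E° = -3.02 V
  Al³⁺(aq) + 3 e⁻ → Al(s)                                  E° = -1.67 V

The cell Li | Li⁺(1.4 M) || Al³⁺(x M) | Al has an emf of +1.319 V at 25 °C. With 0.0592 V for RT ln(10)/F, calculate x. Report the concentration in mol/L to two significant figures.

Al³⁺/Al is the cathode, Li⁺/Li the anode: E°cell = +1.35 V, n = 3.
Overall reaction: Al³⁺(aq) + 3 Li(s) → Al(s) + 3 Li⁺(aq); Q = [Li⁺]^3/[Al³⁺]^1.
From E = E° − (0.0592/n) log Q: log Q = (E° − E)·n/0.0592 = (+1.35 − (+1.319))·3/0.0592 = 1.5709.
So 1·log[Al³⁺] = 3·log(1.4) − log Q = 0.4384 − (1.5709) = -1.1325; [Al³⁺] = 10^(-1.1325) ≈ 0.074 M.

0.074 M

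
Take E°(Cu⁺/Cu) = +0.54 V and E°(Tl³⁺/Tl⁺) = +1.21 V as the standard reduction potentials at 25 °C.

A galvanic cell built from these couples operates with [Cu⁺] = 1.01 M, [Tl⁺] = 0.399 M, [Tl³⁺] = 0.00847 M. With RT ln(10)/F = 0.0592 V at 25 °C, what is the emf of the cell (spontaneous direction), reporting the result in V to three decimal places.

+0.620 V

Tl³⁺/Tl⁺ is the cathode (higher E°), Cu⁺/Cu the anode: E°cell = +1.21 − (+0.54) = +0.67 V, n = 2.
Overall: Tl³⁺(aq) + 2 Cu(s) → Tl⁺(aq) + 2 Cu⁺(aq)
Q = [Tl⁺]·[Cu⁺]^2 / ([Tl³⁺]); log Q = 1.682.
E = E° − (0.0592/n) log Q = +0.67 − (0.0592/2)(1.682) = +0.620 V.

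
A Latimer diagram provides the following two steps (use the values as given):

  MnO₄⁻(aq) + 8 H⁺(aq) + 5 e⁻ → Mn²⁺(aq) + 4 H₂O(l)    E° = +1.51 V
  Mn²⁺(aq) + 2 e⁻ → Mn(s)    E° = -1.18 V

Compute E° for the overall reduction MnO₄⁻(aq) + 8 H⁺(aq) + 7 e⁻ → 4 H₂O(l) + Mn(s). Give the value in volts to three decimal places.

+0.741 V

Since ΔG° = −nFE° is additive over sequential reductions, n₃E°₃ = n₁E°₁ + n₂E°₂.
E°₃ = (5×+1.51 + 2×-1.18) / 7 = (+5.190) / 7 = +0.741 V.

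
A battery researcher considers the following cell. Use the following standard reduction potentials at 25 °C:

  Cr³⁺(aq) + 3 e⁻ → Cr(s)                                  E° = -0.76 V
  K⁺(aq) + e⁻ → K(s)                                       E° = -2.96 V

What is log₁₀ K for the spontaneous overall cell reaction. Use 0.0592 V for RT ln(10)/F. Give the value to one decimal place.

Cathode: Cr³⁺/Cr; anode: K⁺/K. E°cell = +2.20 V, n = 3.
log K = nE°cell / 0.0592 = (3)(+2.20) / 0.0592 = 111.5.

111.5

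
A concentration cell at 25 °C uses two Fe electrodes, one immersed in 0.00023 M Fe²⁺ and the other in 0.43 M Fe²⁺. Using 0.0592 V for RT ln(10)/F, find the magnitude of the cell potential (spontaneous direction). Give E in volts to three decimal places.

+0.097 V

For a concentration cell E°cell = 0. The 0.43 M side is the cathode (reduction is favoured where [Fe²⁺] is higher).
With n = 2, E = −(0.0592/2) log([Fe²⁺]ₐₙ/[Fe²⁺]꜀ₐₜ) = −(0.0592/2) log(0.00023/0.43) = −(0.0592/2)(-3.272) = +0.097 V.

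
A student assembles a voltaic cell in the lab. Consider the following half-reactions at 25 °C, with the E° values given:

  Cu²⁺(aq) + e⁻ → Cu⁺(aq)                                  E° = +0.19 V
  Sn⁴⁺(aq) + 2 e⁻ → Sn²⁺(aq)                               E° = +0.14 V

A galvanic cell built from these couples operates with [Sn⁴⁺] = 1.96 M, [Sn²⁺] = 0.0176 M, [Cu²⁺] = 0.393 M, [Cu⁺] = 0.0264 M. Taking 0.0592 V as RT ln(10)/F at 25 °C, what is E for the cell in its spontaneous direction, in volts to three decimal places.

Cu²⁺/Cu⁺ is the cathode (higher E°), Sn⁴⁺/Sn²⁺ the anode: E°cell = +0.19 − (+0.14) = +0.05 V, n = 2.
Overall: 2 Cu²⁺(aq) + Sn²⁺(aq) → 2 Cu⁺(aq) + Sn⁴⁺(aq)
Q = [Cu⁺]^2·[Sn⁴⁺] / ([Cu²⁺]^2·[Sn²⁺]); log Q = -0.299.
E = E° − (0.0592/n) log Q = +0.05 − (0.0592/2)(-0.299) = +0.059 V.

+0.059 V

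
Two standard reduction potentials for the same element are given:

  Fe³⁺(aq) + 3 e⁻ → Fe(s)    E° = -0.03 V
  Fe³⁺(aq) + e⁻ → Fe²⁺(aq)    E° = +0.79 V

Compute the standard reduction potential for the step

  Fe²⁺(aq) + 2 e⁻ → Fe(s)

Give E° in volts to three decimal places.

Sequential free energies add, so n₃E°₃ = n₁E°₁ + n₂E°₂.
With n₃ = 3, and the known step contributing 1×(+0.79) V, the unknown satisfies 2·E° = 3×(-0.03) − 1×(+0.79) = -0.880.
E° = -0.880 / 2 = -0.440 V.

-0.440 V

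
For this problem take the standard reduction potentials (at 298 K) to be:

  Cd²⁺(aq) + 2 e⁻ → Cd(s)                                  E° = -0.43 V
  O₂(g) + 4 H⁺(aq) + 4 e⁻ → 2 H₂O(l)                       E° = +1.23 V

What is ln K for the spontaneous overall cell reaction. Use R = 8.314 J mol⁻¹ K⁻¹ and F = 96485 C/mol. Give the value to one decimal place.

258.6

Cathode: O₂/H₂O; anode: Cd²⁺/Cd. E°cell = (+1.23) − (-0.43) = +1.66 V, with n = 4.
ΔG° = −nFE° = −RT ln K, so ln K = nFE°/(RT) = (4)(96485)(+1.66) / ((8.314)(298)) = 258.584.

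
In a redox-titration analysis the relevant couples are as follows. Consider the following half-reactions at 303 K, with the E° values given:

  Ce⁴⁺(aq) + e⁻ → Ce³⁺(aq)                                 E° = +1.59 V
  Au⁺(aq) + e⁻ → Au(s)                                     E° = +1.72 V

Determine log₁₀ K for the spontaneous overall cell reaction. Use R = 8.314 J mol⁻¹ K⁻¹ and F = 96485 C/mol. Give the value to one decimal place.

Cathode: Au⁺/Au; anode: Ce⁴⁺/Ce³⁺. E°cell = (+1.72) − (+1.59) = +0.13 V, with n = 1.
ΔG° = −nFE° = −RT ln K, so ln K = nFE°/(RT) = (1)(96485)(+0.13) / ((8.314)(303)) = 4.979.
log₁₀ K = 4.979 / ln 10 = 2.2.

2.2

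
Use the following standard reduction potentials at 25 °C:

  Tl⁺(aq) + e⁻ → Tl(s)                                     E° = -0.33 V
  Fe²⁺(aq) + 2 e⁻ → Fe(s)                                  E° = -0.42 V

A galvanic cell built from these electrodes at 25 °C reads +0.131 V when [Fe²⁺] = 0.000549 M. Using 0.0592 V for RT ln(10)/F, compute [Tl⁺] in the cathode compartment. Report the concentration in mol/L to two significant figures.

Tl⁺/Tl is the cathode, Fe²⁺/Fe the anode: E°cell = +0.09 V, n = 2.
Overall reaction: 2 Tl⁺(aq) + Fe(s) → 2 Tl(s) + Fe²⁺(aq); Q = [Fe²⁺]^1/[Tl⁺]^2.
From E = E° − (0.0592/n) log Q: log Q = (E° − E)·n/0.0592 = (+0.09 − (+0.131))·2/0.0592 = -1.3851.
So 2·log[Tl⁺] = 1·log(0.000549) − log Q = -3.2604 − (-1.3851) = -1.8753; log[Tl⁺] = -1.8753 / 2 = -0.9376; [Tl⁺] = 10^(-0.9376) ≈ 0.12 M.

0.12 M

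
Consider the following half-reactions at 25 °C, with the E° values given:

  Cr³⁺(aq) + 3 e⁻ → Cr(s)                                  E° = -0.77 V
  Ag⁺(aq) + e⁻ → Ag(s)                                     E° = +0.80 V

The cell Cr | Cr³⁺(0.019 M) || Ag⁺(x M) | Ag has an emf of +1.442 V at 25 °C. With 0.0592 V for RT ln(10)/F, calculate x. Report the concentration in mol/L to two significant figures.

Ag⁺/Ag is the cathode, Cr³⁺/Cr the anode: E°cell = +1.57 V, n = 3.
Overall reaction: 3 Ag⁺(aq) + Cr(s) → 3 Ag(s) + Cr³⁺(aq); Q = [Cr³⁺]^1/[Ag⁺]^3.
From E = E° − (0.0592/n) log Q: log Q = (E° − E)·n/0.0592 = (+1.57 − (+1.442))·3/0.0592 = 6.4865.
So 3·log[Ag⁺] = 1·log(0.019) − log Q = -1.7212 − (6.4865) = -8.2077; log[Ag⁺] = -8.2077 / 3 = -2.7359; [Ag⁺] = 10^(-2.7359) ≈ 0.0018 M.

0.0018 M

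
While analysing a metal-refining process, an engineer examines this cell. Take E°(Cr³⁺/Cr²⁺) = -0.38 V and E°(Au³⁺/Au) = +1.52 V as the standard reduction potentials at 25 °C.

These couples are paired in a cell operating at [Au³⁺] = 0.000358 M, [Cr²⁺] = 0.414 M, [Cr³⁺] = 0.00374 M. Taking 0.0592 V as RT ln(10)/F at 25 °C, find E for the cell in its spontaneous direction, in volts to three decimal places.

Au³⁺/Au is the cathode (higher E°), Cr³⁺/Cr²⁺ the anode: E°cell = +1.52 − (-0.38) = +1.90 V, n = 3.
Overall: Au³⁺(aq) + 3 Cr²⁺(aq) → Au(s) + 3 Cr³⁺(aq)
Q = [Cr³⁺]^3 / ([Au³⁺]·[Cr²⁺]^3); log Q = -2.686.
E = E° − (0.0592/n) log Q = +1.90 − (0.0592/3)(-2.686) = +1.953 V.

+1.953 V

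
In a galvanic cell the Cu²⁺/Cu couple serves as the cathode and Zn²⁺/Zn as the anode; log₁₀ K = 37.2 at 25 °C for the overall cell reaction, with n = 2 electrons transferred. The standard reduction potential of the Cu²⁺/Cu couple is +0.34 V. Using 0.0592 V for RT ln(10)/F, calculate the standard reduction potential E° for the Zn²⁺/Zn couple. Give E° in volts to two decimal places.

E°cell = (0.0592/n)·log K = (0.0592/2)(37.2) = +1.101 V.
Since Cu²⁺/Cu is the cathode and Zn²⁺/Zn the anode, E°cell = E°(Cu²⁺/Cu) − E°(Zn²⁺/Zn).
So E°(Zn²⁺/Zn) = E°(Cu²⁺/Cu) − E°cell = (+0.34) − (+1.101) = -0.76 V.

-0.76 V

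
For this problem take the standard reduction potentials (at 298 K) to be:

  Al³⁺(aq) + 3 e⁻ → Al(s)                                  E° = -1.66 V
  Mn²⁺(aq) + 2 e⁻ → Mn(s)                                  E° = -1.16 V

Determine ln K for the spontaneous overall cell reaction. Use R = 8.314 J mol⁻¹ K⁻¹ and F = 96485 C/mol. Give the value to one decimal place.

Cathode: Mn²⁺/Mn; anode: Al³⁺/Al. E°cell = (-1.16) − (-1.66) = +0.50 V, with n = 6.
ΔG° = −nFE° = −RT ln K, so ln K = nFE°/(RT) = (6)(96485)(+0.50) / ((8.314)(298)) = 116.830.

116.8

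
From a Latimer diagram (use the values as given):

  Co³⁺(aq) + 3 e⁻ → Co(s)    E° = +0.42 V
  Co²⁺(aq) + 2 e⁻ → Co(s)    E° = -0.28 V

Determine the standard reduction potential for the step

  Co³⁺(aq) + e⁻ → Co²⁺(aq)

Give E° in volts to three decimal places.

Sequential free energies add, so n₃E°₃ = n₁E°₁ + n₂E°₂.
With n₃ = 3, and the known step contributing 2×(-0.28) V, the unknown satisfies 1·E° = 3×(+0.42) − 2×(-0.28) = +1.820.
E° = +1.820 / 1 = +1.820 V.

+1.820 V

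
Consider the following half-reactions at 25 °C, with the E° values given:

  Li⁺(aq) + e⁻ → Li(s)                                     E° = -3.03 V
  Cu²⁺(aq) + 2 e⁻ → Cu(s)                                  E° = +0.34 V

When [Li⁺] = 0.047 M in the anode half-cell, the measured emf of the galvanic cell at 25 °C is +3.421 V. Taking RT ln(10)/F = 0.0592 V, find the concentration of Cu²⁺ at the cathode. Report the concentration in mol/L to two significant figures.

0.12 M

Cu²⁺/Cu is the cathode, Li⁺/Li the anode: E°cell = +3.37 V, n = 2.
Overall reaction: Cu²⁺(aq) + 2 Li(s) → Cu(s) + 2 Li⁺(aq); Q = [Li⁺]^2/[Cu²⁺]^1.
From E = E° − (0.0592/n) log Q: log Q = (E° − E)·n/0.0592 = (+3.37 − (+3.421))·2/0.0592 = -1.7230.
So 1·log[Cu²⁺] = 2·log(0.047) − log Q = -2.6558 − (-1.7230) = -0.9328; [Cu²⁺] = 10^(-0.9328) ≈ 0.12 M.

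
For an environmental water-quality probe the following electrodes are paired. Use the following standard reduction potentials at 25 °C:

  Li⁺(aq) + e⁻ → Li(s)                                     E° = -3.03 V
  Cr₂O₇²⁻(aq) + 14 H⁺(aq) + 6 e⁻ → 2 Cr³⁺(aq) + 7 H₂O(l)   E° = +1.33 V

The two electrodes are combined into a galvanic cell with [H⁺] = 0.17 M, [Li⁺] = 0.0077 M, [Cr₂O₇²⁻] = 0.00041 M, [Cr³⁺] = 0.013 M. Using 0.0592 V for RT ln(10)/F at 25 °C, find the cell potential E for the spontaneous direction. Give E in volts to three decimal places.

+4.383 V

Cr₂O₇²⁻/Cr³⁺ is the cathode (higher E°), Li⁺/Li the anode: E°cell = +1.33 − (-3.03) = +4.36 V, n = 6.
Overall: Cr₂O₇²⁻(aq) + 14 H⁺(aq) + 6 Li(s) → 2 Cr³⁺(aq) + 7 H₂O(l) + 6 Li⁺(aq)
Q = [Cr³⁺]^2·[Li⁺]^6 / ([Cr₂O₇²⁻]·[H⁺]^14); log Q = -2.292.
E = E° − (0.0592/n) log Q = +4.36 − (0.0592/6)(-2.292) = +4.383 V.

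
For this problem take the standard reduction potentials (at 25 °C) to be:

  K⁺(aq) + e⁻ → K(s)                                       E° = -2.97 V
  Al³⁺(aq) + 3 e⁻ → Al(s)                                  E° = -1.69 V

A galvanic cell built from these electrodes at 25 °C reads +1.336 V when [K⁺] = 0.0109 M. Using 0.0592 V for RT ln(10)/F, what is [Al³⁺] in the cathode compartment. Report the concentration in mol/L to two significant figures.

Al³⁺/Al is the cathode, K⁺/K the anode: E°cell = +1.28 V, n = 3.
Overall reaction: Al³⁺(aq) + 3 K(s) → Al(s) + 3 K⁺(aq); Q = [K⁺]^3/[Al³⁺]^1.
From E = E° − (0.0592/n) log Q: log Q = (E° − E)·n/0.0592 = (+1.28 − (+1.336))·3/0.0592 = -2.8378.
So 1·log[Al³⁺] = 3·log(0.0109) − log Q = -5.8877 − (-2.8378) = -3.0499; [Al³⁺] = 10^(-3.0499) ≈ 0.00089 M.

0.00089 M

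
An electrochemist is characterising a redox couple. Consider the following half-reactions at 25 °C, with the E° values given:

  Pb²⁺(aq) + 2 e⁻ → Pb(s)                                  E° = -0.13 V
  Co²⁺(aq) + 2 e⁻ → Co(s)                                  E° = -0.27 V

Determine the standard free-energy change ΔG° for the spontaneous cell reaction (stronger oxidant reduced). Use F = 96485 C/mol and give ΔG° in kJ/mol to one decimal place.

Pb²⁺/Pb (E° = -0.13 V) is the cathode; Co²⁺/Co (E° = -0.27 V) is the anode, so E°cell = +0.14 V.
Balancing electrons gives n = 2 (lcm of 2 and 2).
ΔG° = −nFE° = −(2)(96485)(+0.14) = -27,016 J = -27.0 kJ/mol.

-27.0 kJ/mol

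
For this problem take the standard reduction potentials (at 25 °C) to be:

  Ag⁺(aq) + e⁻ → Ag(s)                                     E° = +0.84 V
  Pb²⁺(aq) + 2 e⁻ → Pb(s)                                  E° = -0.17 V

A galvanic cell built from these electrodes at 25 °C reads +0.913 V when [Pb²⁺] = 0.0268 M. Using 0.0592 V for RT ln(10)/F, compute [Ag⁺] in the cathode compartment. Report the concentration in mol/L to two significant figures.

Ag⁺/Ag is the cathode, Pb²⁺/Pb the anode: E°cell = +1.01 V, n = 2.
Overall reaction: 2 Ag⁺(aq) + Pb(s) → 2 Ag(s) + Pb²⁺(aq); Q = [Pb²⁺]^1/[Ag⁺]^2.
From E = E° − (0.0592/n) log Q: log Q = (E° − E)·n/0.0592 = (+1.01 − (+0.913))·2/0.0592 = 3.2770.
So 2·log[Ag⁺] = 1·log(0.0268) − log Q = -1.5719 − (3.2770) = -4.8489; log[Ag⁺] = -4.8489 / 2 = -2.4245; [Ag⁺] = 10^(-2.4245) ≈ 0.0038 M.

0.0038 M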